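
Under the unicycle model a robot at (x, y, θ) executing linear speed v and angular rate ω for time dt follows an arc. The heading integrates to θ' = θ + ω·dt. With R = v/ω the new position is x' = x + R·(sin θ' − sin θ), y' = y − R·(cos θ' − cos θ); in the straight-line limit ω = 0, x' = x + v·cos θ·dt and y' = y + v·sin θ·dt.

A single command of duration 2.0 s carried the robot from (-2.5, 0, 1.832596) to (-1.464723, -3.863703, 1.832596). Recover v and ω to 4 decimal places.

Δθ = 1.832596 − 1.832596 = 0.000000
ω = Δθ/dt = 0.000000/2.0 = 0.0000
ω = 0 → v = (Δx·cos θ + Δy·sin θ)/dt = -2.0000

v = -2.0000, ω = 0.0000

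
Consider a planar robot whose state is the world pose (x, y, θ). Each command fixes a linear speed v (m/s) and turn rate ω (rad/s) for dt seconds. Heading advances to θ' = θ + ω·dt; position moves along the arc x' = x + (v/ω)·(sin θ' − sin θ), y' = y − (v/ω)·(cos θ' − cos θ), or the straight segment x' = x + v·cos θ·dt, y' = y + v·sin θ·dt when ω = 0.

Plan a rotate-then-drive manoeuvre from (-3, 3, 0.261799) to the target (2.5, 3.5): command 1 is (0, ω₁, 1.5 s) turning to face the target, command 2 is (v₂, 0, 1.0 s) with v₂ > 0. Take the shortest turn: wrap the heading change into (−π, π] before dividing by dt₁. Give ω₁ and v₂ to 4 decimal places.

heading to target = atan2(3.5−3, 2.5−-3) = 0.0907
Δθ = wrap(0.0907 − 0.2618) = -0.1711; ω₁ = Δθ/dt₁ = -0.1141
distance = √((2.5−-3)² + (3.5−3)²) = 5.5227; v₂ = distance/dt₂ = 5.5227

ω₁ = -0.1141, v₂ = 5.5227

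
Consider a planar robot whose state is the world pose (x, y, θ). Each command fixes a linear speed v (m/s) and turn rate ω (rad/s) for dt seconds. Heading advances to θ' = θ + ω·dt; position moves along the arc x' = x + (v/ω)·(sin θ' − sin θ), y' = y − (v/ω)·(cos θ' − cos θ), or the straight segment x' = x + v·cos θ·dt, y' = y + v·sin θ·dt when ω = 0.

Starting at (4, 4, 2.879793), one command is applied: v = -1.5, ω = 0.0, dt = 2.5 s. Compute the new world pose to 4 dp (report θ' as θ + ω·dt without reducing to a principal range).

(7.6222, 3.0294, 2.8798)

θ' = 2.8798 + 0.0·2.5 = 2.8798
ω = 0 → straight: x' = 4 + -1.5·cos(2.8798)·2.5 = 7.6222
y' = 4 + -1.5·sin(2.8798)·2.5 = 3.0294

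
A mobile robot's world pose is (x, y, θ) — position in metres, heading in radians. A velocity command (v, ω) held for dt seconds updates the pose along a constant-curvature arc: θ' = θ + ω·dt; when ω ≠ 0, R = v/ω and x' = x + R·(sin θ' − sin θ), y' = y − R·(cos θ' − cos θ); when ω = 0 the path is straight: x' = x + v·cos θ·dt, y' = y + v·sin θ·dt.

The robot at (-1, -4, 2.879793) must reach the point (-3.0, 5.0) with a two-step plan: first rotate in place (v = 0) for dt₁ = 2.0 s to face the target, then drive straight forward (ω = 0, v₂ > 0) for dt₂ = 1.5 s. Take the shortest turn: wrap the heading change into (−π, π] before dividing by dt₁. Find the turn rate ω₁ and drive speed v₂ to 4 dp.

ω₁ = -0.5452, v₂ = 6.1464

heading to target = atan2(5−-4, -3−-1) = 1.7895
Δθ = wrap(1.7895 − 2.8798) = -1.0903; ω₁ = Δθ/dt₁ = -0.5452
distance = √((-3−-1)² + (5−-4)²) = 9.2195; v₂ = distance/dt₂ = 6.1464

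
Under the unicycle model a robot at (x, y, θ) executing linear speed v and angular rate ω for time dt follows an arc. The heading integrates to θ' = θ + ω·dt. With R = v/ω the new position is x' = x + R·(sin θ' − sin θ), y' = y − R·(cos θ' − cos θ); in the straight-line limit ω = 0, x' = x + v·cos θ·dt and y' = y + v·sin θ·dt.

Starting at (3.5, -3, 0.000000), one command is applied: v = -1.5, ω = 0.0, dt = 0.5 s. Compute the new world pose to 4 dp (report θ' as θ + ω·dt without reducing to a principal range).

θ' = 0.0000 + 0.0·0.5 = 0.0000
ω = 0 → straight: x' = 3.5 + -1.5·cos(0.0000)·0.5 = 2.7500
y' = -3 + -1.5·sin(0.0000)·0.5 = -3.0000

(2.7500, -3.0000, 0.0000)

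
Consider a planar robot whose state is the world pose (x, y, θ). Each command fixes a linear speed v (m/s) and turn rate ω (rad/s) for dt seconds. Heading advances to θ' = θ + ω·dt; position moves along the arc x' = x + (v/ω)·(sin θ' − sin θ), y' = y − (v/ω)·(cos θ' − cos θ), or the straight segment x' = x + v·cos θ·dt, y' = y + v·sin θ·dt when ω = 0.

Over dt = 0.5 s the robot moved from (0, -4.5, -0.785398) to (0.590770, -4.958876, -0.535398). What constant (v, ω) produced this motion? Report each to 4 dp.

Δθ = -0.535398 − -0.785398 = 0.250000
ω = Δθ/dt = 0.250000/0.5 = 0.5000
R = Δx/(sin θ' − sin θ) = 3.0000
v = R·ω = 3.0000·0.5000 = 1.5000

v = 1.5000, ω = 0.5000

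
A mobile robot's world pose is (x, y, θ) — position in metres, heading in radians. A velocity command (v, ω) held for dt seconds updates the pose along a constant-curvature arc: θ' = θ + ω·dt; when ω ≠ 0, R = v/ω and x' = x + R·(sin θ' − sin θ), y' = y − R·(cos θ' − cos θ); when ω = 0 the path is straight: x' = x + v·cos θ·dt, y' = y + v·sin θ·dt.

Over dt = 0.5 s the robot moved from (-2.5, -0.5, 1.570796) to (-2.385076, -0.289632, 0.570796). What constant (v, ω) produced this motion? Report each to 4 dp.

v = 0.5000, ω = -2.0000

Δθ = 0.570796 − 1.570796 = -1.000000
ω = Δθ/dt = -1.000000/0.5 = -2.0000
R = −Δy/(cos θ' − cos θ) = -0.2500
v = R·ω = -0.2500·-2.0000 = 0.5000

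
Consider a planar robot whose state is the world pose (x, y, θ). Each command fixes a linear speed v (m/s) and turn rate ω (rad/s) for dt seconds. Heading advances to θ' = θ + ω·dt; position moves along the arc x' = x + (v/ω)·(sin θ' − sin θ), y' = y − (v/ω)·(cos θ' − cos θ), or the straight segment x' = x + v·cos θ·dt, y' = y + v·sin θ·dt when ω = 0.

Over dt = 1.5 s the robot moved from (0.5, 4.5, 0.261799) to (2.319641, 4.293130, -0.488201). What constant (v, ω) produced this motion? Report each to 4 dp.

Δθ = -0.488201 − 0.261799 = -0.750000
ω = Δθ/dt = -0.750000/1.5 = -0.5000
R = Δx/(sin θ' − sin θ) = -2.5000
v = R·ω = -2.5000·-0.5000 = 1.2500

v = 1.2500, ω = -0.5000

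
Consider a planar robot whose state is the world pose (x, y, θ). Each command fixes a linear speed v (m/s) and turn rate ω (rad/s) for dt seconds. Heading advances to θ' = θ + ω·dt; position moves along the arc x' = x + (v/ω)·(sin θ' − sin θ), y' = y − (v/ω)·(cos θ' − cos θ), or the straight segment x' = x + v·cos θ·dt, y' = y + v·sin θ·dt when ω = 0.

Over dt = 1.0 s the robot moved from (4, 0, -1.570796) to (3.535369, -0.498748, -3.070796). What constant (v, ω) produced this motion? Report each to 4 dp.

Δθ = -3.070796 − -1.570796 = -1.500000
ω = Δθ/dt = -1.500000/1.0 = -1.5000
R = −Δy/(cos θ' − cos θ) = -0.5000
v = R·ω = -0.5000·-1.5000 = 0.7500

v = 0.7500, ω = -1.5000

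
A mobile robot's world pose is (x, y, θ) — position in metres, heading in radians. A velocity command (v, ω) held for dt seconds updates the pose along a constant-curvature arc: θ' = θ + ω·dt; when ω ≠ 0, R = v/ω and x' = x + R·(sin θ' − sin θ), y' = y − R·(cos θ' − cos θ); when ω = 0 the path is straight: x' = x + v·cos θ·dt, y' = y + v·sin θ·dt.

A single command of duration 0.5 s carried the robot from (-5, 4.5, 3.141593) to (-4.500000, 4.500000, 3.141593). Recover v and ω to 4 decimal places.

Δθ = 3.141593 − 3.141593 = 0.000000
ω = Δθ/dt = 0.000000/0.5 = 0.0000
ω = 0 → v = (Δx·cos θ + Δy·sin θ)/dt = -1.0000

v = -1.0000, ω = 0.0000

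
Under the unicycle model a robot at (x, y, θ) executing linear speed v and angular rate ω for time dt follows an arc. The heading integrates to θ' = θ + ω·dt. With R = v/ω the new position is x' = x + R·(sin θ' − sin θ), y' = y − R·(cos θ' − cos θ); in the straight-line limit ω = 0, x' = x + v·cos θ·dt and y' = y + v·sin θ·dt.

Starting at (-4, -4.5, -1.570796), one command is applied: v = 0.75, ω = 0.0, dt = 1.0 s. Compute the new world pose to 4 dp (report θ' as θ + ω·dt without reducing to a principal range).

θ' = -1.5708 + 0.0·1.0 = -1.5708
ω = 0 → straight: x' = -4 + 0.75·cos(-1.5708)·1.0 = -4.0000
y' = -4.5 + 0.75·sin(-1.5708)·1.0 = -5.2500

(-4.0000, -5.2500, -1.5708)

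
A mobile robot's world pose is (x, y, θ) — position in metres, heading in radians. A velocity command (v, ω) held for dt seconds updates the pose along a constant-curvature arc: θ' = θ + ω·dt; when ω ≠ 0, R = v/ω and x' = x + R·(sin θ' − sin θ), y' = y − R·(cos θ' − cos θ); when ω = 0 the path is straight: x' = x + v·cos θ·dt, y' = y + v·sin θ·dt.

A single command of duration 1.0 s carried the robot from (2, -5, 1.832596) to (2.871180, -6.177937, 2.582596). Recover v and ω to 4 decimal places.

Δθ = 2.582596 − 1.832596 = 0.750000
ω = Δθ/dt = 0.750000/1.0 = 0.7500
R = −Δy/(cos θ' − cos θ) = -2.0000
v = R·ω = -2.0000·0.7500 = -1.5000

v = -1.5000, ω = 0.7500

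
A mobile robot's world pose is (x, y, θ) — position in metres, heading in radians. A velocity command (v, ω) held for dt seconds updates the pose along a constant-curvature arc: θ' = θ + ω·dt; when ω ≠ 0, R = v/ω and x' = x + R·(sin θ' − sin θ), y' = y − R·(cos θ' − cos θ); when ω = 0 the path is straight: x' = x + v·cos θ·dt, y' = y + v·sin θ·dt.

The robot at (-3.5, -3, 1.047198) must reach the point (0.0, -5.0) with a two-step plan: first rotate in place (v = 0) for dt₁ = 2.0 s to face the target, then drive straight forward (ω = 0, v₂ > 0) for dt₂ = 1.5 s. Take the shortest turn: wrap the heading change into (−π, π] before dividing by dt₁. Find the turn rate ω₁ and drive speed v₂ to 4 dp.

ω₁ = -0.7832, v₂ = 2.6874

heading to target = atan2(-5−-3, 0−-3.5) = -0.5191
Δθ = wrap(-0.5191 − 1.0472) = -1.5663; ω₁ = Δθ/dt₁ = -0.7832
distance = √((0−-3.5)² + (-5−-3)²) = 4.0311; v₂ = distance/dt₂ = 2.6874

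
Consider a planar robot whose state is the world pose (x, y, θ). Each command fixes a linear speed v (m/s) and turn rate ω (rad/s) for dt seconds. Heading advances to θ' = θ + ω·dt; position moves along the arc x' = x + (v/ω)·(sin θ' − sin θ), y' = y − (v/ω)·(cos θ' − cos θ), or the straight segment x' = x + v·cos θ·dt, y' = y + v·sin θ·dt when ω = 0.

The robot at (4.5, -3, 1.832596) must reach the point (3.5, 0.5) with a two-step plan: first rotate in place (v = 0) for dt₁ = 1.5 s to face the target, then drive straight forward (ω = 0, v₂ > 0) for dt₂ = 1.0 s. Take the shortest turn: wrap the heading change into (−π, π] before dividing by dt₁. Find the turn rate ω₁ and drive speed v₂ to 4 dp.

heading to target = atan2(0.5−-3, 3.5−4.5) = 1.8491
Δθ = wrap(1.8491 − 1.8326) = 0.0165; ω₁ = Δθ/dt₁ = 0.0110
distance = √((3.5−4.5)² + (0.5−-3)²) = 3.6401; v₂ = distance/dt₂ = 3.6401

ω₁ = 0.0110, v₂ = 3.6401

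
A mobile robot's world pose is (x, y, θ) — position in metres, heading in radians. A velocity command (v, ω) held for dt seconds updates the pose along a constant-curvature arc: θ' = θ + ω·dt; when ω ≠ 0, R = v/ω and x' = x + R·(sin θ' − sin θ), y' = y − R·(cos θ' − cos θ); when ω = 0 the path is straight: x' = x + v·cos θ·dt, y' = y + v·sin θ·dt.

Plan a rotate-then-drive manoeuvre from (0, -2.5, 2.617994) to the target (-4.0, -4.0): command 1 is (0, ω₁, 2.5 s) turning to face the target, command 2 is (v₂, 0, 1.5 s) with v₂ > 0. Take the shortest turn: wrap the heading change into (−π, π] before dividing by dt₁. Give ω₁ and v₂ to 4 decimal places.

heading to target = atan2(-4−-2.5, -4−0) = -2.7828
Δθ = wrap(-2.7828 − 2.6180) = 0.8824; ω₁ = Δθ/dt₁ = 0.3529
distance = √((-4−0)² + (-4−-2.5)²) = 4.2720; v₂ = distance/dt₂ = 2.8480

ω₁ = 0.3529, v₂ = 2.8480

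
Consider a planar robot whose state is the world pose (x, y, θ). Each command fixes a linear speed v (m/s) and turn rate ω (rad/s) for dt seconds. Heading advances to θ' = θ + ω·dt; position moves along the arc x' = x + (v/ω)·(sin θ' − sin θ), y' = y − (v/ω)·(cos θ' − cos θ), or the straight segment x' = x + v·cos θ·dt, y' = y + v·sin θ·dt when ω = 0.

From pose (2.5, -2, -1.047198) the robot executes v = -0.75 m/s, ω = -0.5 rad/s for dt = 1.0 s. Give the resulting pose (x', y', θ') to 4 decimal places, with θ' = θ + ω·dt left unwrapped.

(2.2995, -1.2854, -1.5472)

θ' = -1.0472 + -0.5·1.0 = -1.5472
R = v/ω = -0.75/-0.5 = 1.5000
x' = 2.5 + 1.5000·(sin -1.5472 − sin -1.0472) = 2.2995
y' = -2 − 1.5000·(cos -1.5472 − cos -1.0472) = -1.2854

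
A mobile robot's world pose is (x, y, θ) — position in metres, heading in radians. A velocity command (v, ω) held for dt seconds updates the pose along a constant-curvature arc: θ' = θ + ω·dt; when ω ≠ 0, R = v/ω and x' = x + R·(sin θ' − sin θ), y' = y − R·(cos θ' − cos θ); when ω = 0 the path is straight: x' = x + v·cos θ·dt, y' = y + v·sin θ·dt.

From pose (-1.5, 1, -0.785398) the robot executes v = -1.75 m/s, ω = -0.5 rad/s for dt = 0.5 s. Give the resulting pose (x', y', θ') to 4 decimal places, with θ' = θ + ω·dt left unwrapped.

θ' = -0.7854 + -0.5·0.5 = -1.0354
R = v/ω = -1.75/-0.5 = 3.5000
x' = -1.5 + 3.5000·(sin -1.0354 − sin -0.7854) = -2.0354
y' = 1 − 3.5000·(cos -1.0354 − cos -0.7854) = 1.6892

(-2.0354, 1.6892, -1.0354)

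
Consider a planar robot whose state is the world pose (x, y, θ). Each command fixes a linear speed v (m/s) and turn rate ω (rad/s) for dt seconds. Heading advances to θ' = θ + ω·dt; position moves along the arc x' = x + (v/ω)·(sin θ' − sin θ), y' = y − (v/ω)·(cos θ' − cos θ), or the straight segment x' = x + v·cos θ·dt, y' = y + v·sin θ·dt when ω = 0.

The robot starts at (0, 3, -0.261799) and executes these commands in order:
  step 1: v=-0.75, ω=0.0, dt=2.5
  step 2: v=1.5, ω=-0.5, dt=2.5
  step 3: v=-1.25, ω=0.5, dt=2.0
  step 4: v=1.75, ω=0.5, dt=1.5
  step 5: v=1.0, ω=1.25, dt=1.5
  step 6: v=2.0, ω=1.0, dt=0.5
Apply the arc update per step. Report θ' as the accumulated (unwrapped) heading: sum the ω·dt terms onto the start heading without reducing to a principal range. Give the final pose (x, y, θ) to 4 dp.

step 1: θ'=-0.2618 (straight) → pose (-1.8111, 3.4853, -0.2618)
step 2: θ'=-1.5118 (R=-3.0000) → pose (0.4072, 0.7644, -1.5118)
step 3: θ'=-0.5118 (R=-2.5000) → pose (-0.8641, 2.7967, -0.5118)
step 4: θ'=0.2382 (R=3.5000) → pose (1.6759, 2.4470, 0.2382)
step 5: θ'=2.1132 (R=0.8000) → pose (2.1723, 3.6374, 2.1132)
step 6: θ'=2.6132 (R=2.0000) → pose (1.4676, 4.3322, 2.6132)

(1.4676, 4.3322, 2.6132)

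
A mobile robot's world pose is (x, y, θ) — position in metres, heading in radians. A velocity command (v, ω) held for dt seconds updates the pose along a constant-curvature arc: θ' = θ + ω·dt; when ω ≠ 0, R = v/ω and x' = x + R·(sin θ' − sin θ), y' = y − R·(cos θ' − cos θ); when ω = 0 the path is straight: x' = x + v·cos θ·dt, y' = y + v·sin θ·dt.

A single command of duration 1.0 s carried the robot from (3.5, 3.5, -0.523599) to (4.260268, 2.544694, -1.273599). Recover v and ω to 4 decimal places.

v = 1.2500, ω = -0.7500

Δθ = -1.273599 − -0.523599 = -0.750000
ω = Δθ/dt = -0.750000/1.0 = -0.7500
R = −Δy/(cos θ' − cos θ) = -1.6667
v = R·ω = -1.6667·-0.7500 = 1.2500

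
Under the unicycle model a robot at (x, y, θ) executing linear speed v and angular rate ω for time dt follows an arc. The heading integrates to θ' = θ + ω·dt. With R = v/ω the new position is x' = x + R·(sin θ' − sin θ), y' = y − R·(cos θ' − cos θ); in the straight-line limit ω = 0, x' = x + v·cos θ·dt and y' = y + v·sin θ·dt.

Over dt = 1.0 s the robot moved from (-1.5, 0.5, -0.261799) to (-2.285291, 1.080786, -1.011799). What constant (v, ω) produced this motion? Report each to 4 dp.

v = -1.0000, ω = -0.7500

Δθ = -1.011799 − -0.261799 = -0.750000
ω = Δθ/dt = -0.750000/1.0 = -0.7500
R = Δx/(sin θ' − sin θ) = 1.3333
v = R·ω = 1.3333·-0.7500 = -1.0000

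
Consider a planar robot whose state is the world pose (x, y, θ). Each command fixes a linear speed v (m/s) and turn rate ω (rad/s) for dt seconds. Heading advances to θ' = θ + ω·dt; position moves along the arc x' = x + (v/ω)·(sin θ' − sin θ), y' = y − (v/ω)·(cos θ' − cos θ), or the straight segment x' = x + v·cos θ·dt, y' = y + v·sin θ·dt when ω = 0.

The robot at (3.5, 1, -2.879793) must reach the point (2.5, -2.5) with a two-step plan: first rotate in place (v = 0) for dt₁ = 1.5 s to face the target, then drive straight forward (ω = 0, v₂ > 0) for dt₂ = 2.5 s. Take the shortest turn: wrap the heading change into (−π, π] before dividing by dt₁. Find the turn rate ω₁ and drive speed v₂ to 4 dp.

heading to target = atan2(-2.5−1, 2.5−3.5) = -1.8491
Δθ = wrap(-1.8491 − -2.8798) = 1.0307; ω₁ = Δθ/dt₁ = 0.6871
distance = √((2.5−3.5)² + (-2.5−1)²) = 3.6401; v₂ = distance/dt₂ = 1.4560

ω₁ = 0.6871, v₂ = 1.4560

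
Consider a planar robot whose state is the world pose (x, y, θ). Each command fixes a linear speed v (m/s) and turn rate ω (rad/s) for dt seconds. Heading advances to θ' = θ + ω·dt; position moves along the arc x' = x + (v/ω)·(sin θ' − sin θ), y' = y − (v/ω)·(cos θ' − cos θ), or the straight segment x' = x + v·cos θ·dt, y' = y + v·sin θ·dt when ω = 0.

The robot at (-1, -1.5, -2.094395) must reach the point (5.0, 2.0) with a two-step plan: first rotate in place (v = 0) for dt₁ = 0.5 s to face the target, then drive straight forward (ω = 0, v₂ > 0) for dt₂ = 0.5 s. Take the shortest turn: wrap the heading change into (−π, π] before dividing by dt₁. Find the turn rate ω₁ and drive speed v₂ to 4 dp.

heading to target = atan2(2−-1.5, 5−-1) = 0.5281
Δθ = wrap(0.5281 − -2.0944) = 2.6225; ω₁ = Δθ/dt₁ = 5.2449
distance = √((5−-1)² + (2−-1.5)²) = 6.9462; v₂ = distance/dt₂ = 13.8924

ω₁ = 5.2449, v₂ = 13.8924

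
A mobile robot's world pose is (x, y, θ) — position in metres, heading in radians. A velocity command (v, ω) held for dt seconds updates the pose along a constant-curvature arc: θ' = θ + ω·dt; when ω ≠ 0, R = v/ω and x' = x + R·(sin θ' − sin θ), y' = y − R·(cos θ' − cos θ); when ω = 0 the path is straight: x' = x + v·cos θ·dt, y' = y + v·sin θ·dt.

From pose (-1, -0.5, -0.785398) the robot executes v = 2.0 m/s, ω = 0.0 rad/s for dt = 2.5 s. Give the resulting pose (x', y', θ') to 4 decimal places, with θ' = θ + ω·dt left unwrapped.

θ' = -0.7854 + 0.0·2.5 = -0.7854
ω = 0 → straight: x' = -1 + 2.0·cos(-0.7854)·2.5 = 2.5355
y' = -0.5 + 2.0·sin(-0.7854)·2.5 = -4.0355

(2.5355, -4.0355, -0.7854)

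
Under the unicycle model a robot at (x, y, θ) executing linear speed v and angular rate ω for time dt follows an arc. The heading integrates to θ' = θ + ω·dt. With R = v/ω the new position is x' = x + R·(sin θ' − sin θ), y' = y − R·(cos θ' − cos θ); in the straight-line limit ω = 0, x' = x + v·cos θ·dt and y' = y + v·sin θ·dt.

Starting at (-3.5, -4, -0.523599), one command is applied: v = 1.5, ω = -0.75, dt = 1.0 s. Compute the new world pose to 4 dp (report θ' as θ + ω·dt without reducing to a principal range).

(-2.5877, -5.1464, -1.2736)

θ' = -0.5236 + -0.75·1.0 = -1.2736
R = v/ω = 1.5/-0.75 = -2.0000
x' = -3.5 + -2.0000·(sin -1.2736 − sin -0.5236) = -2.5877
y' = -4 − -2.0000·(cos -1.2736 − cos -0.5236) = -5.1464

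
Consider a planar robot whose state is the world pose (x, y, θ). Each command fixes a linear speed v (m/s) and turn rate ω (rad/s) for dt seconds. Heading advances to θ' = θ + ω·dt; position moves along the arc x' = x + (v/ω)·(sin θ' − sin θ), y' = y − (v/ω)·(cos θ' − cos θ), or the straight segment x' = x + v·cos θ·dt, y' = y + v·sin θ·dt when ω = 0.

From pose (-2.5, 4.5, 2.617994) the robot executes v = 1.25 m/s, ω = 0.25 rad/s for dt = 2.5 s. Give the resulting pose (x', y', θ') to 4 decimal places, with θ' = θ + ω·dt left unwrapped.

(-5.5061, 5.1442, 3.2430)

θ' = 2.6180 + 0.25·2.5 = 3.2430
R = v/ω = 1.25/0.25 = 5.0000
x' = -2.5 + 5.0000·(sin 3.2430 − sin 2.6180) = -5.5061
y' = 4.5 − 5.0000·(cos 3.2430 − cos 2.6180) = 5.1442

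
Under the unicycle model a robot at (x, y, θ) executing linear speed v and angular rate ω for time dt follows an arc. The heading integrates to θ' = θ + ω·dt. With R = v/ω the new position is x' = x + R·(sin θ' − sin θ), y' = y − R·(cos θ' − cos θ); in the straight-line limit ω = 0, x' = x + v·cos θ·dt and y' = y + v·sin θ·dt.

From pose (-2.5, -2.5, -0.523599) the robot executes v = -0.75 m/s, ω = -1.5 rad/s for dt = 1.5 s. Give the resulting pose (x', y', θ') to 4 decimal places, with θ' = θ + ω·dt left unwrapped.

(-2.4299, -1.6005, -2.7736)

θ' = -0.5236 + -1.5·1.5 = -2.7736
R = v/ω = -0.75/-1.5 = 0.5000
x' = -2.5 + 0.5000·(sin -2.7736 − sin -0.5236) = -2.4299
y' = -2.5 − 0.5000·(cos -2.7736 − cos -0.5236) = -1.6005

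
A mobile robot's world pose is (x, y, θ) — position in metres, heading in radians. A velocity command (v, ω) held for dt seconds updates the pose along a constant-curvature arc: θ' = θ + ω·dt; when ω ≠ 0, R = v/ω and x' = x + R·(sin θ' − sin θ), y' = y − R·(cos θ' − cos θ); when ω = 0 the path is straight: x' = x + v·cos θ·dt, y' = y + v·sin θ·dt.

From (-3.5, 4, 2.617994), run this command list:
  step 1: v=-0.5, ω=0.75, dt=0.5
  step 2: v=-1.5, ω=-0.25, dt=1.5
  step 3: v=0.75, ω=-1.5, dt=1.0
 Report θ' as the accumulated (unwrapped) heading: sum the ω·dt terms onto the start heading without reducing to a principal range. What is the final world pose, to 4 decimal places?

step 1: θ'=2.9930 (R=-0.6667) → pose (-3.2654, 3.9180, 2.9930)
step 2: θ'=2.6180 (R=6.0000) → pose (-1.1537, 3.1803, 2.6180)
step 3: θ'=1.1180 (R=-0.5000) → pose (-1.3533, 3.8321, 1.1180)

(-1.3533, 3.8321, 1.1180)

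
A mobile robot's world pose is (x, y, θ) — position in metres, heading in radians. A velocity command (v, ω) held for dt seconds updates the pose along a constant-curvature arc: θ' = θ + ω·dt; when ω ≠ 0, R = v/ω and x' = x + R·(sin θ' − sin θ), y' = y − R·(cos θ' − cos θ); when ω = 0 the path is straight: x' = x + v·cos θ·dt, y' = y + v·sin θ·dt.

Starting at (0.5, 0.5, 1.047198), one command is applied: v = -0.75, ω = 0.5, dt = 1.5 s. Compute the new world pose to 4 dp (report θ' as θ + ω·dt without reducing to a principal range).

θ' = 1.0472 + 0.5·1.5 = 1.7972
R = v/ω = -0.75/0.5 = -1.5000
x' = 0.5 + -1.5000·(sin 1.7972 − sin 1.0472) = 0.3373
y' = 0.5 − -1.5000·(cos 1.7972 − cos 1.0472) = -0.5867

(0.3373, -0.5867, 1.7972)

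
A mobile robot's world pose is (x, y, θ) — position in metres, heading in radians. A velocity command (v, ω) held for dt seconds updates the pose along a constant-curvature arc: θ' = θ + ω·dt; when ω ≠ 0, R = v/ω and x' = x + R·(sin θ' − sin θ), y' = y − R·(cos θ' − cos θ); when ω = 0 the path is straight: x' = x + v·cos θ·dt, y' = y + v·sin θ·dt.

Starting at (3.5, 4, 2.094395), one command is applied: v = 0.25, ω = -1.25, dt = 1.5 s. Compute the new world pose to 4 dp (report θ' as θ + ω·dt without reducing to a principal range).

θ' = 2.0944 + -1.25·1.5 = 0.2194
R = v/ω = 0.25/-1.25 = -0.2000
x' = 3.5 + -0.2000·(sin 0.2194 − sin 2.0944) = 3.6297
y' = 4 − -0.2000·(cos 0.2194 − cos 2.0944) = 4.2952

(3.6297, 4.2952, 0.2194)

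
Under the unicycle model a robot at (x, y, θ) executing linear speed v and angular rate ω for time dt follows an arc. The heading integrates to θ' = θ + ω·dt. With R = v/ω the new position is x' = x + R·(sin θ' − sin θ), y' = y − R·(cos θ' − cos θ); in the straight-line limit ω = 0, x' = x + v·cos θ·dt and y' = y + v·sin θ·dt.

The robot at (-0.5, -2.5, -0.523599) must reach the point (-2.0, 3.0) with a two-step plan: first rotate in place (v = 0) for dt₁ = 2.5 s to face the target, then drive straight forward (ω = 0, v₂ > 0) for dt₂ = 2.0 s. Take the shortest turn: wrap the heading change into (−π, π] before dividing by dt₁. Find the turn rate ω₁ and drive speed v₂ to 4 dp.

heading to target = atan2(3−-2.5, -2−-0.5) = 1.8370
Δθ = wrap(1.8370 − -0.5236) = 2.3606; ω₁ = Δθ/dt₁ = 0.9443
distance = √((-2−-0.5)² + (3−-2.5)²) = 5.7009; v₂ = distance/dt₂ = 2.8504

ω₁ = 0.9443, v₂ = 2.8504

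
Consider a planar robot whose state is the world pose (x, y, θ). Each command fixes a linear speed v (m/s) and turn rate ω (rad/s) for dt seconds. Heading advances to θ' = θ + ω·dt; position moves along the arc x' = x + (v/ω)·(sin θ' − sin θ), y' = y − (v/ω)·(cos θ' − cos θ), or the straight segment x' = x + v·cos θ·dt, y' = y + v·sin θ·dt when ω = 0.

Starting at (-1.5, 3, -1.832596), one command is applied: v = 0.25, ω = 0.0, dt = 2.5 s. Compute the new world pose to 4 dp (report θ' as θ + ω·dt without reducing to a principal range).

θ' = -1.8326 + 0.0·2.5 = -1.8326
ω = 0 → straight: x' = -1.5 + 0.25·cos(-1.8326)·2.5 = -1.6618
y' = 3 + 0.25·sin(-1.8326)·2.5 = 2.3963

(-1.6618, 2.3963, -1.8326)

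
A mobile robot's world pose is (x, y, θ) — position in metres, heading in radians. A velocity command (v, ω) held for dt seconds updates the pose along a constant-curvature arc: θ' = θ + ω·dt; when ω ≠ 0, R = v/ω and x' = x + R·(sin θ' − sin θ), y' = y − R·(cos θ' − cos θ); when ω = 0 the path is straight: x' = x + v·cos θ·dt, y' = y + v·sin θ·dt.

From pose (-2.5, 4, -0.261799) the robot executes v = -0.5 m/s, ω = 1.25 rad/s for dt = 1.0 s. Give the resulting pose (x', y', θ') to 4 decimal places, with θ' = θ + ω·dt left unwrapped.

θ' = -0.2618 + 1.25·1.0 = 0.9882
R = v/ω = -0.5/1.25 = -0.4000
x' = -2.5 + -0.4000·(sin 0.9882 − sin -0.2618) = -2.9375
y' = 4 − -0.4000·(cos 0.9882 − cos -0.2618) = 3.8337

(-2.9375, 3.8337, 0.9882)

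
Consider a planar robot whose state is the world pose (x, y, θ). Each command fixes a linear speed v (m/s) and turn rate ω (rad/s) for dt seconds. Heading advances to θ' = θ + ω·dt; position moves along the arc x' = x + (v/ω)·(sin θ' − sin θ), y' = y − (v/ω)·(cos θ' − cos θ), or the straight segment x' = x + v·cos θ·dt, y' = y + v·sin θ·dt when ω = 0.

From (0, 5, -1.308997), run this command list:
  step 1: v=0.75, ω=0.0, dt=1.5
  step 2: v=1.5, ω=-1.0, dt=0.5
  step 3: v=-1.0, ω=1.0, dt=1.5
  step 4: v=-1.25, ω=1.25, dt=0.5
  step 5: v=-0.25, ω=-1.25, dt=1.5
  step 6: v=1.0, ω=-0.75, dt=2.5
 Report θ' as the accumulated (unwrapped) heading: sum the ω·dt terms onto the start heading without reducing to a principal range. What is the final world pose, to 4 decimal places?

step 1: θ'=-1.3090 (straight) → pose (0.2912, 3.9133, -1.3090)
step 2: θ'=-1.8090 (R=-1.5000) → pose (0.2999, 3.1712, -1.8090)
step 3: θ'=-0.3090 (R=-1.0000) → pose (-0.3677, 4.3598, -0.3090)
step 4: θ'=0.3160 (R=-1.0000) → pose (-0.9826, 4.3576, 0.3160)
step 5: θ'=-1.5590 (R=0.2000) → pose (-1.2447, 4.5454, -1.5590)
step 6: θ'=-3.4340 (R=-1.3333) → pose (-2.9623, 3.2529, -3.4340)

(-2.9623, 3.2529, -3.4340)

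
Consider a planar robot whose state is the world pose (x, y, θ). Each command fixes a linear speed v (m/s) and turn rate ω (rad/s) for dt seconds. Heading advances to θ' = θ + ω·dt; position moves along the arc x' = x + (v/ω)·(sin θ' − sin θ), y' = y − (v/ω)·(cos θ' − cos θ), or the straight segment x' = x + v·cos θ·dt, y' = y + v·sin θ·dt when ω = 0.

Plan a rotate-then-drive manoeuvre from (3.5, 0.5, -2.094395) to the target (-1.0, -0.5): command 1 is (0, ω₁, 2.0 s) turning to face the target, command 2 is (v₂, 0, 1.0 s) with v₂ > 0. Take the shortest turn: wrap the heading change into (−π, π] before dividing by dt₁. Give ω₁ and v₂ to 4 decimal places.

heading to target = atan2(-0.5−0.5, -1−3.5) = -2.9229
Δθ = wrap(-2.9229 − -2.0944) = -0.8285; ω₁ = Δθ/dt₁ = -0.4143
distance = √((-1−3.5)² + (-0.5−0.5)²) = 4.6098; v₂ = distance/dt₂ = 4.6098

ω₁ = -0.4143, v₂ = 4.6098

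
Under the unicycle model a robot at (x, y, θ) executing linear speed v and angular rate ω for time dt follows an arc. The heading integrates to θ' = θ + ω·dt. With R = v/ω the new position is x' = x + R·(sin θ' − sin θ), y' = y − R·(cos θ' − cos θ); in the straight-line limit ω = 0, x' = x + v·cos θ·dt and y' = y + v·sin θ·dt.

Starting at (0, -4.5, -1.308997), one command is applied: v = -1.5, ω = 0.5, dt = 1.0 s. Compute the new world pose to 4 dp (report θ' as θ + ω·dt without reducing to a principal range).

θ' = -1.3090 + 0.5·1.0 = -0.8090
R = v/ω = -1.5/0.5 = -3.0000
x' = 0 + -3.0000·(sin -0.8090 − sin -1.3090) = -0.7270
y' = -4.5 − -3.0000·(cos -0.8090 − cos -1.3090) = -3.2058

(-0.7270, -3.2058, -0.8090)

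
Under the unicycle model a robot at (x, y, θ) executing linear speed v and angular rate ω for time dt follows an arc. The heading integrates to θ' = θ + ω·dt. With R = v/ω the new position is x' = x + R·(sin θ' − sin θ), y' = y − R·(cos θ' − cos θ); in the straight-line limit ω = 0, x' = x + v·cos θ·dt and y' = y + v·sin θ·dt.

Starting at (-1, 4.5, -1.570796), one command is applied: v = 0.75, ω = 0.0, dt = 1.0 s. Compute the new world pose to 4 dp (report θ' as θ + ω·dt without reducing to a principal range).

θ' = -1.5708 + 0.0·1.0 = -1.5708
ω = 0 → straight: x' = -1 + 0.75·cos(-1.5708)·1.0 = -1.0000
y' = 4.5 + 0.75·sin(-1.5708)·1.0 = 3.7500

(-1.0000, 3.7500, -1.5708)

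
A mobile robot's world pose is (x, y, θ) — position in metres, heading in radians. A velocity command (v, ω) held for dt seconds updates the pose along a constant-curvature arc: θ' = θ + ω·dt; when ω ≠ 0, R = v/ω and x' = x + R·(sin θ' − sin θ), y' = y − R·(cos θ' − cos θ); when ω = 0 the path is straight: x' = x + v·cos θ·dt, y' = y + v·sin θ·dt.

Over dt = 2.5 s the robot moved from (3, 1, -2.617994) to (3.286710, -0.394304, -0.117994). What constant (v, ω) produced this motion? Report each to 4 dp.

v = 0.7500, ω = 1.0000

Δθ = -0.117994 − -2.617994 = 2.500000
ω = Δθ/dt = 2.500000/2.5 = 1.0000
R = −Δy/(cos θ' − cos θ) = 0.7500
v = R·ω = 0.7500·1.0000 = 0.7500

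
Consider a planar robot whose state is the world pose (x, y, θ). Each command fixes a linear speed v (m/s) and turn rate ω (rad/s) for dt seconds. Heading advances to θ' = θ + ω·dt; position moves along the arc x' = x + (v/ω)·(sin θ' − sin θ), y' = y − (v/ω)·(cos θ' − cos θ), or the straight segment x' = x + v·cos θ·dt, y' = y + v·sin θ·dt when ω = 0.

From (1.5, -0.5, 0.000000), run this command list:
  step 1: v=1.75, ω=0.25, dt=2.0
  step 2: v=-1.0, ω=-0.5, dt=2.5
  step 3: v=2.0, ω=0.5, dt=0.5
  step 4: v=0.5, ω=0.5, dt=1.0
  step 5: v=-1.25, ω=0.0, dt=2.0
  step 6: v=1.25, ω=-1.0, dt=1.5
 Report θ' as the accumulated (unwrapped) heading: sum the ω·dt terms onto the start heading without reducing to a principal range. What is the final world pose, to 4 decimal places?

step 1: θ'=0.5000 (R=7.0000) → pose (4.8560, 0.3569, 0.5000)
step 2: θ'=-0.7500 (R=2.0000) → pose (2.5339, 0.6487, -0.7500)
step 3: θ'=-0.5000 (R=4.0000) → pose (3.3427, 0.0651, -0.5000)
step 4: θ'=0.0000 (R=1.0000) → pose (3.8221, -0.0573, 0.0000)
step 5: θ'=0.0000 (straight) → pose (1.3221, -0.0573, 0.0000)
step 6: θ'=-1.5000 (R=-1.2500) → pose (2.5690, -1.2189, -1.5000)

(2.5690, -1.2189, -1.5000)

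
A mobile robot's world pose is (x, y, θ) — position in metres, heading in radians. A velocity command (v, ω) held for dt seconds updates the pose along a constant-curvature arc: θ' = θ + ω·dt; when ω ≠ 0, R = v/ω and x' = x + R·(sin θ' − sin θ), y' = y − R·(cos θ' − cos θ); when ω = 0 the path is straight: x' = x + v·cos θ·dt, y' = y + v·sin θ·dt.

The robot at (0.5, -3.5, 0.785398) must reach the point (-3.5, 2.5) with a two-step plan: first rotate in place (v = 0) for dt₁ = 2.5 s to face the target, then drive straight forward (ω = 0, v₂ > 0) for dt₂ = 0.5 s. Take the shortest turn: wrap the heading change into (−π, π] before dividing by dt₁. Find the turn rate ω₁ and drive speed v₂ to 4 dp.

ω₁ = 0.5494, v₂ = 14.4222

heading to target = atan2(2.5−-3.5, -3.5−0.5) = 2.1588
Δθ = wrap(2.1588 − 0.7854) = 1.3734; ω₁ = Δθ/dt₁ = 0.5494
distance = √((-3.5−0.5)² + (2.5−-3.5)²) = 7.2111; v₂ = distance/dt₂ = 14.4222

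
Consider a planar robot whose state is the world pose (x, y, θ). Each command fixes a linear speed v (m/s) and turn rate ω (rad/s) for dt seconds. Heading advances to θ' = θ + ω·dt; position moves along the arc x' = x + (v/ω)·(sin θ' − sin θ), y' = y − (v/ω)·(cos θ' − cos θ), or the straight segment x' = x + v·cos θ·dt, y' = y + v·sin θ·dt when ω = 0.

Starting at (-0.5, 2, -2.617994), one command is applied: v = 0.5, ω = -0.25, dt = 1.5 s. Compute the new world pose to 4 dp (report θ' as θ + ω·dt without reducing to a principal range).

(-1.2039, 1.7541, -2.9930)

θ' = -2.6180 + -0.25·1.5 = -2.9930
R = v/ω = 0.5/-0.25 = -2.0000
x' = -0.5 + -2.0000·(sin -2.9930 − sin -2.6180) = -1.2039
y' = 2 − -2.0000·(cos -2.9930 − cos -2.6180) = 1.7541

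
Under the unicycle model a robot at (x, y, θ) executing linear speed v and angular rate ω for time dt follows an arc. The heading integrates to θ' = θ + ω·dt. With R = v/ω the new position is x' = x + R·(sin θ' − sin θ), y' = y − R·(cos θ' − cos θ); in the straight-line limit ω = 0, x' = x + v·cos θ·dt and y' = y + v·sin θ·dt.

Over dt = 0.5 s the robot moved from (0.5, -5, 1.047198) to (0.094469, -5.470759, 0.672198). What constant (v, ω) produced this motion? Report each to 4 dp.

v = -1.2500, ω = -0.7500

Δθ = 0.672198 − 1.047198 = -0.375000
ω = Δθ/dt = -0.375000/0.5 = -0.7500
R = −Δy/(cos θ' − cos θ) = 1.6667
v = R·ω = 1.6667·-0.7500 = -1.2500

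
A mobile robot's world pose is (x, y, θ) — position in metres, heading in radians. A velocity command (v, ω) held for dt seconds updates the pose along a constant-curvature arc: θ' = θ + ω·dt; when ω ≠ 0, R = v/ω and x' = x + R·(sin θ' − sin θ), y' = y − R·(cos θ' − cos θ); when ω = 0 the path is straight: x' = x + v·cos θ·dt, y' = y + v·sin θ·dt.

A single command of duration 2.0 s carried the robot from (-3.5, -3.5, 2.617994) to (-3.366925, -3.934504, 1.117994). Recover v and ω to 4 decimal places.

v = -0.2500, ω = -0.7500

Δθ = 1.117994 − 2.617994 = -1.500000
ω = Δθ/dt = -1.500000/2.0 = -0.7500
R = −Δy/(cos θ' − cos θ) = 0.3333
v = R·ω = 0.3333·-0.7500 = -0.2500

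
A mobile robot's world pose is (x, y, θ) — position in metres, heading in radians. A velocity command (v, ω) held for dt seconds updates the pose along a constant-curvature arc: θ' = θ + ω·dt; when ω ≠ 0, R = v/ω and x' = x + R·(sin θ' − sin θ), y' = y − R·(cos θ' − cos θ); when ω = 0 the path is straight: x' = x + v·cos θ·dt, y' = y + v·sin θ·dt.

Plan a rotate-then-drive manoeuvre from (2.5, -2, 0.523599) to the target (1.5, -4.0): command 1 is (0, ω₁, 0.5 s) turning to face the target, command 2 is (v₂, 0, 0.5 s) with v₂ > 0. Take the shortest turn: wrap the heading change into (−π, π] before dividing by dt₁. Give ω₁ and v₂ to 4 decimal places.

ω₁ = -5.1161, v₂ = 4.4721

heading to target = atan2(-4−-2, 1.5−2.5) = -2.0344
Δθ = wrap(-2.0344 − 0.5236) = -2.5580; ω₁ = Δθ/dt₁ = -5.1161
distance = √((1.5−2.5)² + (-4−-2)²) = 2.2361; v₂ = distance/dt₂ = 4.4721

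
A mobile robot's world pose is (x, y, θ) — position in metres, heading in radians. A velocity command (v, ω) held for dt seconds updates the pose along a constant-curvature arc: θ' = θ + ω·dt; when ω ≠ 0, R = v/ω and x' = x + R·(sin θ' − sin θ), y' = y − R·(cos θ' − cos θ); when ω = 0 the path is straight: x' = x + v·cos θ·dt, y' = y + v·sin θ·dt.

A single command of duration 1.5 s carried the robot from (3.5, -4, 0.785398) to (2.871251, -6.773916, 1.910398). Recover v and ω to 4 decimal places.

Δθ = 1.910398 − 0.785398 = 1.125000
ω = Δθ/dt = 1.125000/1.5 = 0.7500
R = −Δy/(cos θ' − cos θ) = -2.6667
v = R·ω = -2.6667·0.7500 = -2.0000

v = -2.0000, ω = 0.7500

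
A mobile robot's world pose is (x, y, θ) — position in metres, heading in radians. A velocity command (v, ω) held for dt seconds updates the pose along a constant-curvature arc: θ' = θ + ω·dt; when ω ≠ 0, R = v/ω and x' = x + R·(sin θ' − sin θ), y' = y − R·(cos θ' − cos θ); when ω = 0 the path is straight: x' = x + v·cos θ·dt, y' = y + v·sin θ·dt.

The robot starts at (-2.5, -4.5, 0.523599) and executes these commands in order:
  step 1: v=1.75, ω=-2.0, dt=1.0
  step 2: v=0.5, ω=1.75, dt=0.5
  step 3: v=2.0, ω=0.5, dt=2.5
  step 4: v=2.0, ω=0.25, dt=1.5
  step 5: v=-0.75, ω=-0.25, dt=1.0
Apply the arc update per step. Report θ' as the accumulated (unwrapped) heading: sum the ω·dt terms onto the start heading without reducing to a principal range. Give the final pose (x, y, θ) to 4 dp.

step 1: θ'=-1.4764 (R=-0.8750) → pose (-1.1914, -5.1753, -1.4764)
step 2: θ'=-0.6014 (R=0.2857) → pose (-1.0686, -5.3840, -0.6014)
step 3: θ'=0.6486 (R=4.0000) → pose (3.6109, -5.2735, 0.6486)
step 4: θ'=1.0236 (R=8.0000) → pose (5.6102, -3.0604, 1.0236)
step 5: θ'=0.7736 (R=3.0000) → pose (5.1444, -3.6457, 0.7736)

(5.1444, -3.6457, 0.7736)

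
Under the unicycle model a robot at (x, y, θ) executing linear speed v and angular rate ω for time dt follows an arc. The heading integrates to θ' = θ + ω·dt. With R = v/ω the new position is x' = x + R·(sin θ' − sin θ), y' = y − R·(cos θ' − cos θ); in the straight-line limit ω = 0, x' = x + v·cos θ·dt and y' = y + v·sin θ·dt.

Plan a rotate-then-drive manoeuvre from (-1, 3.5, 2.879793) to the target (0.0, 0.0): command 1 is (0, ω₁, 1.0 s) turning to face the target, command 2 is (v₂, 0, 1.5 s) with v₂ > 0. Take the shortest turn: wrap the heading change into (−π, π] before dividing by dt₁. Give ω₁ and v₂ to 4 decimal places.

heading to target = atan2(0−3.5, 0−-1) = -1.2925
Δθ = wrap(-1.2925 − 2.8798) = 2.1109; ω₁ = Δθ/dt₁ = 2.1109
distance = √((0−-1)² + (0−3.5)²) = 3.6401; v₂ = distance/dt₂ = 2.4267

ω₁ = 2.1109, v₂ = 2.4267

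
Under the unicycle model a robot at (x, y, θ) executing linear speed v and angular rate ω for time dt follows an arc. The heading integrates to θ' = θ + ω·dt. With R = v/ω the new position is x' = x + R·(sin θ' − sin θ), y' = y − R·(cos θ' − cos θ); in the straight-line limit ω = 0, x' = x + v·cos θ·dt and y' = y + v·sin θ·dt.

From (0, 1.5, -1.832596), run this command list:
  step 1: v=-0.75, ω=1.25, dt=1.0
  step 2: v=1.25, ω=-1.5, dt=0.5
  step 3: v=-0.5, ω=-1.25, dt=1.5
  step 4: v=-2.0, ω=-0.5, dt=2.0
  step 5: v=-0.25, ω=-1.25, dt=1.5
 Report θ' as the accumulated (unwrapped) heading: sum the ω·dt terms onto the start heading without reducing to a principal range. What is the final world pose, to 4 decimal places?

step 1: θ'=-0.5826 (R=-0.6000) → pose (-0.2494, 2.1563, -0.5826)
step 2: θ'=-1.3326 (R=-0.8333) → pose (0.1019, 1.6571, -1.3326)
step 3: θ'=-3.2076 (R=0.4000) → pose (0.5170, 2.1506, -3.2076)
step 4: θ'=-4.2076 (R=4.0000) → pose (3.7542, 0.0938, -4.2076)
step 5: θ'=-6.0826 (R=0.2000) → pose (3.6190, -0.1989, -6.0826)

(3.6190, -0.1989, -6.0826)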